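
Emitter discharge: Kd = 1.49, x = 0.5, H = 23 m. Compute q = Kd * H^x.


q = Kd * H^x = 1.49 * 23^0.5 = 1.49 * 4.795832

7.1458 L/h


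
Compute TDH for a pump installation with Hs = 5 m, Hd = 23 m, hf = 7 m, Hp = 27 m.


TDH = Hs + Hd + hf + Hp = 5 + 23 + 7 + 27 = 62

62 m


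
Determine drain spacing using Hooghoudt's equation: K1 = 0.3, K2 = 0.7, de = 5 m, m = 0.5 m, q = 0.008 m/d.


S^2 = 8*K2*de*m/q + 4*K1*m^2/q
S^2 = 8*0.7*5*0.5/0.008 + 4*0.3*0.5^2/0.008
S = sqrt(1787.5000)

42.2788 m


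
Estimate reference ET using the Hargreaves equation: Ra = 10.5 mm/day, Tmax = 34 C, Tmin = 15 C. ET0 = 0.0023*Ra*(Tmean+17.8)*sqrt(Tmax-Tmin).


Tmean = (Tmax + Tmin)/2 = (34 + 15)/2 = 24.5
ET0 = 0.0023 * 10.5 * (24.5 + 17.8) * sqrt(34 - 15)
ET0 = 0.0023 * 10.5 * 42.3 * 4.358899

4.4528 mm/day


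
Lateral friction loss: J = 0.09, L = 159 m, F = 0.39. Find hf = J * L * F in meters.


hf = J * L * F = 0.09 * 159 * 0.39 = 5.5809 m

5.5809 m


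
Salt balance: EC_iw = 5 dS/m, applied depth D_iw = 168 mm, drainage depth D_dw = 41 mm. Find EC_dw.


EC_dw = EC_iw * D_iw / D_dw
EC_dw = 5 * 168 / 41
EC_dw = 840 / 41

20.4878 dS/m


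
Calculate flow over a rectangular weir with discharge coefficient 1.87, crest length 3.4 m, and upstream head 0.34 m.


Q = C * L * H^(3/2) = 1.87 * 3.4 * 0.34^1.5 = 1.87 * 3.4 * 0.198252

1.2605 m^3/s


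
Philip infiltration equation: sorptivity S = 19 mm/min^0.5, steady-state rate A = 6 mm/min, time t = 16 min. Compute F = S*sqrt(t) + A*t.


F = S*sqrt(t) + A*t
F = 19*sqrt(16) + 6*16
F = 19*4.000000 + 96

172.0000 mm


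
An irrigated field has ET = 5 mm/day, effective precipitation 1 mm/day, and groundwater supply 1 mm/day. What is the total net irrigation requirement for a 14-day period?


Daily deficit = ET - Pe - GW = 5 - 1 - 1 = 3 mm/day
NIR = 3 * 14 = 42 mm

42.0000 mm


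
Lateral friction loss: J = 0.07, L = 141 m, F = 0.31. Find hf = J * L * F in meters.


hf = J * L * F = 0.07 * 141 * 0.31 = 3.0597 m

3.0597 m


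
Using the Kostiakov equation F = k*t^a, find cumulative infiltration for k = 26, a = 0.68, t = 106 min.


F = k * t^a = 26 * 106^0.68
F = 26 * 23.834607

619.6998 mm


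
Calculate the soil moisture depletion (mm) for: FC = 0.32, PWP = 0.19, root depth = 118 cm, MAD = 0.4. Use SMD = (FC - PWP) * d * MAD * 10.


SMD = (FC - PWP) * d * MAD * 10
SMD = (0.32 - 0.19) * 118 * 0.4 * 10
SMD = 0.1300 * 118 * 0.4 * 10

61.3600 mm


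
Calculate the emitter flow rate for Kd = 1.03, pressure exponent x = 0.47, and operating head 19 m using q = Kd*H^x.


q = Kd * H^x = 1.03 * 19^0.47 = 1.03 * 3.990379

4.1101 L/h


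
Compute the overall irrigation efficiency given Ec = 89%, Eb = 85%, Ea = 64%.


Ec = 0.89, Eb = 0.85, Ea = 0.64
E = 0.89 * 0.85 * 0.64 * 100 = 48.4160%

48.4160 %


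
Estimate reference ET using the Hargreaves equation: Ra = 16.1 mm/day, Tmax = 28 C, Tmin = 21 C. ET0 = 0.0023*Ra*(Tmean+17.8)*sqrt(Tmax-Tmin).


Tmean = (Tmax + Tmin)/2 = (28 + 21)/2 = 24.5
ET0 = 0.0023 * 16.1 * (24.5 + 17.8) * sqrt(28 - 21)
ET0 = 0.0023 * 16.1 * 42.3 * 2.645751

4.1442 mm/day


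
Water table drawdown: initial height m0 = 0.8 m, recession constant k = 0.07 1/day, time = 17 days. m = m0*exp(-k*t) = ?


m = m0 * exp(-k*t)
m = 0.8 * exp(-0.07 * 17)
m = 0.8 * exp(-1.1900)

0.2434 m


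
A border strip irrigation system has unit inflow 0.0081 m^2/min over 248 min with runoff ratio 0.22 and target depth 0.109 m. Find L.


L = q*t/((1+r)*Z)
L = 0.0081*248/((1+0.22)*0.109)
L = 2.0088/0.13298

15.1060 m


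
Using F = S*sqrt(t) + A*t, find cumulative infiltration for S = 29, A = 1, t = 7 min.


F = S*sqrt(t) + A*t
F = 29*sqrt(7) + 1*7
F = 29*2.645751 + 7

83.7268 mm


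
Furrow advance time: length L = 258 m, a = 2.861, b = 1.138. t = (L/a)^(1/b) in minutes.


t = (L/a)^(1/b)
t = (258/2.861)^(1/1.138)
t = 90.178259^(1/1.138)

52.2415 min


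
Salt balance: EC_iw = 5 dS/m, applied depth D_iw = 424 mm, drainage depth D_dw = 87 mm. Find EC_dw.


EC_dw = EC_iw * D_iw / D_dw
EC_dw = 5 * 424 / 87
EC_dw = 2120 / 87

24.3678 dS/m


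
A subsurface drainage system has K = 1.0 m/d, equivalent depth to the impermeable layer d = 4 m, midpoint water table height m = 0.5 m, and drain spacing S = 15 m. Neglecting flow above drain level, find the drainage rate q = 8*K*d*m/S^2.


q = 8*K*d*m/S^2
q = 8*1.0*4*0.5/15^2
q = 16.0000 / 225

0.0711 m/d


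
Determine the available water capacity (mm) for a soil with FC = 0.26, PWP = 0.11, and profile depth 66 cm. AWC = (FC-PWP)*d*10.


AWC = (FC - PWP) * d * 10
AWC = (0.26 - 0.11) * 66 * 10
AWC = 0.1500 * 66 * 10

99.0000 mm


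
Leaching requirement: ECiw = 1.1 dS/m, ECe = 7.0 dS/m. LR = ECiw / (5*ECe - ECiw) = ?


LR = ECiw / (5*ECe - ECiw)
LR = 1.1 / (5*7.0 - 1.1)
LR = 1.1 / 33.9000

0.0324


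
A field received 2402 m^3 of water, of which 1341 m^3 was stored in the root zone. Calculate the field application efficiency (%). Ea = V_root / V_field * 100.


Ea = V_root / V_field * 100 = 1341 / 2402 * 100 = 55.8285%

55.8285 %


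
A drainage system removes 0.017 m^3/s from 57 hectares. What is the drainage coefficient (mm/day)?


DC = Q * 86400 / (A * 10000) * 1000
DC = 0.017 * 86400 / (57 * 10000) * 1000
DC = 1468800.0000 / 570000

2.5768 mm/day


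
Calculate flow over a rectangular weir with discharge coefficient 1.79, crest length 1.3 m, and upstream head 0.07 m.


Q = C * L * H^(3/2) = 1.79 * 1.3 * 0.07^1.5 = 1.79 * 1.3 * 0.018520

0.0431 m^3/s


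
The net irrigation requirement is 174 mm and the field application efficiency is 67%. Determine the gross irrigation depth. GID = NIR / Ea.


Ea = 67% = 0.67
GID = NIR / Ea = 174 / 0.67 = 259.7015 mm

259.7015 mm


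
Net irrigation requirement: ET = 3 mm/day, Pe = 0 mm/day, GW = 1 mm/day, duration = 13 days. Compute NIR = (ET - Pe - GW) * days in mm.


Daily deficit = ET - Pe - GW = 3 - 0 - 1 = 2 mm/day
NIR = 2 * 13 = 26 mm

26.0000 mm


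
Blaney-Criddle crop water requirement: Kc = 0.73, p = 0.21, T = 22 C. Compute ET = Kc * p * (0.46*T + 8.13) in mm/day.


ET = Kc * p * (0.46*T + 8.13)
ET = 0.73 * 0.21 * (0.46*22 + 8.13)
ET = 0.73 * 0.21 * 18.2500

2.7977 mm/day


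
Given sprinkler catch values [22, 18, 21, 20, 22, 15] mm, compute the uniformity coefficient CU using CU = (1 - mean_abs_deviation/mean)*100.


mean = 19.666667 mm
MAD = 2.111111 mm
CU = (1 - 2.111111/19.666667)*100

89.2655 %


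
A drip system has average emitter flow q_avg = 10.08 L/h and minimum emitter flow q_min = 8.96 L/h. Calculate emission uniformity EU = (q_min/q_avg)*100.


EU = (q_min/q_avg)*100 = (8.96/10.08)*100 = 88.8889%

88.8889 %


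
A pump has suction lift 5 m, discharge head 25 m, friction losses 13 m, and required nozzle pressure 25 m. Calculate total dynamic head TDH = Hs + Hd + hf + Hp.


TDH = Hs + Hd + hf + Hp = 5 + 25 + 13 + 25 = 68

68 m


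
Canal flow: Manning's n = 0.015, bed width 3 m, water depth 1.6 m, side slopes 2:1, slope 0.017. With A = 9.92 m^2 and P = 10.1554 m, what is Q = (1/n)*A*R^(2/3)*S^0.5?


R = A/P = 9.92/10.1554 = 0.976820
Q = (1/0.015) * 9.92 * 0.976820^(2/3) * 0.017^0.5

84.8896 m^3/s


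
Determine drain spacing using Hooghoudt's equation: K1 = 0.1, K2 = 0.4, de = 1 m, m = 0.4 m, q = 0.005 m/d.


S^2 = 8*K2*de*m/q + 4*K1*m^2/q
S^2 = 8*0.4*1*0.4/0.005 + 4*0.1*0.4^2/0.005
S = sqrt(268.8000)

16.3951 m


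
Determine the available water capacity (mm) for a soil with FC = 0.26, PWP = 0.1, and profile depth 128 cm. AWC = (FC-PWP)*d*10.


AWC = (FC - PWP) * d * 10
AWC = (0.26 - 0.1) * 128 * 10
AWC = 0.1600 * 128 * 10

204.8000 mm


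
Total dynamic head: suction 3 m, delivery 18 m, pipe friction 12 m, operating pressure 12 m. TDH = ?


TDH = Hs + Hd + hf + Hp = 3 + 18 + 12 + 12 = 45

45 m


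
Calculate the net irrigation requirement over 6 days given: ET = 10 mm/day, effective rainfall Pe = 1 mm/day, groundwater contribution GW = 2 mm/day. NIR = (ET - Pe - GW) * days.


Daily deficit = ET - Pe - GW = 10 - 1 - 2 = 7 mm/day
NIR = 7 * 6 = 42 mm

42.0000 mm


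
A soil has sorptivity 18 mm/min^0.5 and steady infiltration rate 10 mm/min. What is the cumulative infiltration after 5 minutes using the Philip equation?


F = S*sqrt(t) + A*t
F = 18*sqrt(5) + 10*5
F = 18*2.236068 + 50

90.2492 mm


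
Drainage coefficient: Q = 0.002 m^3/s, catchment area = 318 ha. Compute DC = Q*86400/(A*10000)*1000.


DC = Q * 86400 / (A * 10000) * 1000
DC = 0.002 * 86400 / (318 * 10000) * 1000
DC = 172800.0000 / 3180000

0.0543 mm/day


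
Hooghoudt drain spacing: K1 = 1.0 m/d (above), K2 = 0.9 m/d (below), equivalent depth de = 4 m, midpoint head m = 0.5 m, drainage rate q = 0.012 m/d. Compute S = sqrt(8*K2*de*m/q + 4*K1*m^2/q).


S^2 = 8*K2*de*m/q + 4*K1*m^2/q
S^2 = 8*0.9*4*0.5/0.012 + 4*1.0*0.5^2/0.012
S = sqrt(1283.3333)

35.8236 m


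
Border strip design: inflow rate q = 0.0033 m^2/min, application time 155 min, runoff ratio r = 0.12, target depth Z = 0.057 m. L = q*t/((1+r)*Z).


L = q*t/((1+r)*Z)
L = 0.0033*155/((1+0.12)*0.057)
L = 0.5115/0.06384

8.0122 m


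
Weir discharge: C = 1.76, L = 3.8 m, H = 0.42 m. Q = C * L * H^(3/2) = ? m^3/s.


Q = C * L * H^(3/2) = 1.76 * 3.8 * 0.42^1.5 = 1.76 * 3.8 * 0.272191

1.8204 m^3/s


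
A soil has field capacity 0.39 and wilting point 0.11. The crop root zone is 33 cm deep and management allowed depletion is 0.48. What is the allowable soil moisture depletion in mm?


SMD = (FC - PWP) * d * MAD * 10
SMD = (0.39 - 0.11) * 33 * 0.48 * 10
SMD = 0.2800 * 33 * 0.48 * 10

44.3520 mm


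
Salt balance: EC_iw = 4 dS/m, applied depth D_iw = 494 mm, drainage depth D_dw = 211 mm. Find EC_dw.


EC_dw = EC_iw * D_iw / D_dw
EC_dw = 4 * 494 / 211
EC_dw = 1976 / 211

9.3649 dS/m


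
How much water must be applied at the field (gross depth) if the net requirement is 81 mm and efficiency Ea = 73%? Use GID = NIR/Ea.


Ea = 73% = 0.73
GID = NIR / Ea = 81 / 0.73 = 110.9589 mm

110.9589 mm


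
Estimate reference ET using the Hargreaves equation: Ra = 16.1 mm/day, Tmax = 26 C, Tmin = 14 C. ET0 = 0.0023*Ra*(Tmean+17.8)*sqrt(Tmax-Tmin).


Tmean = (Tmax + Tmin)/2 = (26 + 14)/2 = 20.0
ET0 = 0.0023 * 16.1 * (20.0 + 17.8) * sqrt(26 - 14)
ET0 = 0.0023 * 16.1 * 37.8 * 3.464102

4.8488 mm/day


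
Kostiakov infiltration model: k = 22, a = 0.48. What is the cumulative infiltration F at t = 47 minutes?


F = k * t^a = 22 * 47^0.48
F = 22 * 6.347562

139.6464 mm


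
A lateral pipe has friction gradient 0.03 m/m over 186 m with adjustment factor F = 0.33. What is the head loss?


hf = J * L * F = 0.03 * 186 * 0.33 = 1.8414 m

1.8414 m


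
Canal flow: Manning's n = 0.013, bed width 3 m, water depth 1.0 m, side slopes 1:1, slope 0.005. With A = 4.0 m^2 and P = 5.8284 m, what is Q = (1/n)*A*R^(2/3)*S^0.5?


R = A/P = 4.0/5.8284 = 0.686295
Q = (1/0.013) * 4.0 * 0.686295^(2/3) * 0.005^0.5

16.9281 m^3/s


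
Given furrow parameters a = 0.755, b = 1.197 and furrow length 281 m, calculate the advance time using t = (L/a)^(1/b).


t = (L/a)^(1/b)
t = (281/0.755)^(1/1.197)
t = 372.185430^(1/1.197)

140.4975 min


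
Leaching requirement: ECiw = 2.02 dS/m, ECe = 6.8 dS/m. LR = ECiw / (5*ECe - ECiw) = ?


LR = ECiw / (5*ECe - ECiw)
LR = 2.02 / (5*6.8 - 2.02)
LR = 2.02 / 31.9800

0.0632


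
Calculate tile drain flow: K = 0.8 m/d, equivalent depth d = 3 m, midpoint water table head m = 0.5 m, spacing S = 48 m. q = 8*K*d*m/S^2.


q = 8*K*d*m/S^2
q = 8*0.8*3*0.5/48^2
q = 9.6000 / 2304

0.0042 m/d


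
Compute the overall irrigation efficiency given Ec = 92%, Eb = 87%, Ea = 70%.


Ec = 0.92, Eb = 0.87, Ea = 0.7
E = 0.92 * 0.87 * 0.7 * 100 = 56.0280%

56.0280 %


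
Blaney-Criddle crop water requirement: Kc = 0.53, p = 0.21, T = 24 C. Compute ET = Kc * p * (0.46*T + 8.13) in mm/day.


ET = Kc * p * (0.46*T + 8.13)
ET = 0.53 * 0.21 * (0.46*24 + 8.13)
ET = 0.53 * 0.21 * 19.1700

2.1336 mm/day


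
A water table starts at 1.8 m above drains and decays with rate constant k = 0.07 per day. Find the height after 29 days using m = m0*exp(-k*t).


m = m0 * exp(-k*t)
m = 1.8 * exp(-0.07 * 29)
m = 1.8 * exp(-2.0300)

0.2364 m


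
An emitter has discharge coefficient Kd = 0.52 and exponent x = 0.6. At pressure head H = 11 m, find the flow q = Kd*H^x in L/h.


q = Kd * H^x = 0.52 * 11^0.6 = 0.52 * 4.215369

2.1920 L/h


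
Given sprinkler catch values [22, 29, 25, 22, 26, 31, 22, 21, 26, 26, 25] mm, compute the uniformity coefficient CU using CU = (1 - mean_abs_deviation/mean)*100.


mean = 25.000000 mm
MAD = 2.363636 mm
CU = (1 - 2.363636/25.000000)*100

90.5455 %


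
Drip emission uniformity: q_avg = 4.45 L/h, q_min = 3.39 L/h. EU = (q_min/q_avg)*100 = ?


EU = (q_min/q_avg)*100 = (3.39/4.45)*100 = 76.1798%

76.1798 %


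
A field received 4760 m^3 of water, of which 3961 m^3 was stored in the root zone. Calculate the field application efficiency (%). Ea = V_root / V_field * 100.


Ea = V_root / V_field * 100 = 3961 / 4760 * 100 = 83.2143%

83.2143 %


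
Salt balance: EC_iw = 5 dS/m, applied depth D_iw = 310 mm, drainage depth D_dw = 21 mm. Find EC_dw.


EC_dw = EC_iw * D_iw / D_dw
EC_dw = 5 * 310 / 21
EC_dw = 1550 / 21

73.8095 dS/m


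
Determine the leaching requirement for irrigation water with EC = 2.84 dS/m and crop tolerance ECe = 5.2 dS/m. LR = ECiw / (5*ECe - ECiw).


LR = ECiw / (5*ECe - ECiw)
LR = 2.84 / (5*5.2 - 2.84)
LR = 2.84 / 23.1600

0.1226


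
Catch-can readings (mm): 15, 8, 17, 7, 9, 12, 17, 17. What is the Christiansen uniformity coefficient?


mean = 12.750000 mm
MAD = 3.750000 mm
CU = (1 - 3.750000/12.750000)*100

70.5882 %


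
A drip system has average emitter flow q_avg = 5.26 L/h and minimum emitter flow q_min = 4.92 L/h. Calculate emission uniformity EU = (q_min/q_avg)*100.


EU = (q_min/q_avg)*100 = (4.92/5.26)*100 = 93.5361%

93.5361 %


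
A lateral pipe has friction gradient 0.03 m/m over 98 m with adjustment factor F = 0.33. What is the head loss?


hf = J * L * F = 0.03 * 98 * 0.33 = 0.9702 m

0.9702 m


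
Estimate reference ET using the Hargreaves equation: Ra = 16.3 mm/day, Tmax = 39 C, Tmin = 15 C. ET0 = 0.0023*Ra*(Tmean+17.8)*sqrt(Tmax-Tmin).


Tmean = (Tmax + Tmin)/2 = (39 + 15)/2 = 27.0
ET0 = 0.0023 * 16.3 * (27.0 + 17.8) * sqrt(39 - 15)
ET0 = 0.0023 * 16.3 * 44.8 * 4.898979

8.2281 mm/day


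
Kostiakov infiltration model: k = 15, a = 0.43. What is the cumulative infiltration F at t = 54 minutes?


F = k * t^a = 15 * 54^0.43
F = 15 * 5.558138

83.3721 mm


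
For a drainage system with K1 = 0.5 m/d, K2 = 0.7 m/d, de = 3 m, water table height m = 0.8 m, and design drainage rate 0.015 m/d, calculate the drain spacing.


S^2 = 8*K2*de*m/q + 4*K1*m^2/q
S^2 = 8*0.7*3*0.8/0.015 + 4*0.5*0.8^2/0.015
S = sqrt(981.3333)

31.3262 m


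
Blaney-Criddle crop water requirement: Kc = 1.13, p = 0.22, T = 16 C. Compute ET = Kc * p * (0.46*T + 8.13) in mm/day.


ET = Kc * p * (0.46*T + 8.13)
ET = 1.13 * 0.22 * (0.46*16 + 8.13)
ET = 1.13 * 0.22 * 15.4900

3.8508 mm/day


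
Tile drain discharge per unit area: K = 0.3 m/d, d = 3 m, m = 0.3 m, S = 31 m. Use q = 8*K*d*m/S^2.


q = 8*K*d*m/S^2
q = 8*0.3*3*0.3/31^2
q = 2.1600 / 961

0.0022 m/d


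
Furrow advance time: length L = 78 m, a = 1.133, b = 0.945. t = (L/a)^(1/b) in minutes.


t = (L/a)^(1/b)
t = (78/1.133)^(1/0.945)
t = 68.843778^(1/0.945)

88.0705 min


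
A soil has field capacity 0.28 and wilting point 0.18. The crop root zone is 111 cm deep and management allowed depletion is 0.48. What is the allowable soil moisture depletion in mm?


SMD = (FC - PWP) * d * MAD * 10
SMD = (0.28 - 0.18) * 111 * 0.48 * 10
SMD = 0.1000 * 111 * 0.48 * 10

53.2800 mm


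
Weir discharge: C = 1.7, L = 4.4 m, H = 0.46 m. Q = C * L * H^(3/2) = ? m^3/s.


Q = C * L * H^(3/2) = 1.7 * 4.4 * 0.46^1.5 = 1.7 * 4.4 * 0.311987

2.3337 m^3/s


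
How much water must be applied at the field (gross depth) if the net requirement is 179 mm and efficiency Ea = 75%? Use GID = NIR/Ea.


Ea = 75% = 0.75
GID = NIR / Ea = 179 / 0.75 = 238.6667 mm

238.6667 mm


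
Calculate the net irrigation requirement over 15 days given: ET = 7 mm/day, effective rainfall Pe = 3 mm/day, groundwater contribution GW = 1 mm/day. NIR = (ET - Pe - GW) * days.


Daily deficit = ET - Pe - GW = 7 - 3 - 1 = 3 mm/day
NIR = 3 * 15 = 45 mm

45.0000 mm


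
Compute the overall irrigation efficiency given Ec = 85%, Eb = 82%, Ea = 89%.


Ec = 0.85, Eb = 0.82, Ea = 0.89
E = 0.85 * 0.82 * 0.89 * 100 = 62.0330%

62.0330 %


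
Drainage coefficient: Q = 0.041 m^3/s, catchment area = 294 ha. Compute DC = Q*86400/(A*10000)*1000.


DC = Q * 86400 / (A * 10000) * 1000
DC = 0.041 * 86400 / (294 * 10000) * 1000
DC = 3542400.0000 / 2940000

1.2049 mm/day


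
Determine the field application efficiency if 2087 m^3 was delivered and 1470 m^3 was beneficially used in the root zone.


Ea = V_root / V_field * 100 = 1470 / 2087 * 100 = 70.4360%

70.4360 %


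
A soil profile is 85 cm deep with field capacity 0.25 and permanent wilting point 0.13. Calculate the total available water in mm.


AWC = (FC - PWP) * d * 10
AWC = (0.25 - 0.13) * 85 * 10
AWC = 0.1200 * 85 * 10

102.0000 mm


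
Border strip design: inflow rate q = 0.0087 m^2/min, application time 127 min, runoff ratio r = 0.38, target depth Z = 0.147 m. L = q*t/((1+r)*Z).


L = q*t/((1+r)*Z)
L = 0.0087*127/((1+0.38)*0.147)
L = 1.1049/0.20286

5.4466 m


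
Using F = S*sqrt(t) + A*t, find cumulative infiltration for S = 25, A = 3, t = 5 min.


F = S*sqrt(t) + A*t
F = 25*sqrt(5) + 3*5
F = 25*2.236068 + 15

70.9017 mm


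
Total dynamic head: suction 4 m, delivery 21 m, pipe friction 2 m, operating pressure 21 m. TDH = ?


TDH = Hs + Hd + hf + Hp = 4 + 21 + 2 + 21 = 48

48 m


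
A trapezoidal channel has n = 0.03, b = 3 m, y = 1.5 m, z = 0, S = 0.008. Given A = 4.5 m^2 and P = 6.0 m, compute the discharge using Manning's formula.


R = A/P = 4.5/6.0 = 0.750000
Q = (1/0.03) * 4.5 * 0.750000^(2/3) * 0.008^0.5

11.0750 m^3/s


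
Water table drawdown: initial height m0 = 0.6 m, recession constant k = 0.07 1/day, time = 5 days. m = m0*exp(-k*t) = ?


m = m0 * exp(-k*t)
m = 0.6 * exp(-0.07 * 5)
m = 0.6 * exp(-0.3500)

0.4228 m


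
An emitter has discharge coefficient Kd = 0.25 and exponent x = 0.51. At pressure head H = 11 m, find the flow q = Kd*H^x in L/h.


q = Kd * H^x = 0.25 * 11^0.51 = 0.25 * 3.397115

0.8493 L/h


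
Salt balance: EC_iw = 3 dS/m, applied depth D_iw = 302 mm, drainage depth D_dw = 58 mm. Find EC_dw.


EC_dw = EC_iw * D_iw / D_dw
EC_dw = 3 * 302 / 58
EC_dw = 906 / 58

15.6207 dS/m


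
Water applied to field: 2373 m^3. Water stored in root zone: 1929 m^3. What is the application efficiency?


Ea = V_root / V_field * 100 = 1929 / 2373 * 100 = 81.2895%

81.2895 %


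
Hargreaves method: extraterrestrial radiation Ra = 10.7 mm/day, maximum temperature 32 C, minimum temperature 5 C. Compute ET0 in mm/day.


Tmean = (Tmax + Tmin)/2 = (32 + 5)/2 = 18.5
ET0 = 0.0023 * 10.7 * (18.5 + 17.8) * sqrt(32 - 5)
ET0 = 0.0023 * 10.7 * 36.3 * 5.196152

4.6419 mm/day


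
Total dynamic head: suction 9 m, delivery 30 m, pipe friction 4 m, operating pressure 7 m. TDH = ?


TDH = Hs + Hd + hf + Hp = 9 + 30 + 4 + 7 = 50

50 m


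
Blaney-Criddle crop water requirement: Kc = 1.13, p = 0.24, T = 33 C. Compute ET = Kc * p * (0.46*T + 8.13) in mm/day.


ET = Kc * p * (0.46*T + 8.13)
ET = 1.13 * 0.24 * (0.46*33 + 8.13)
ET = 1.13 * 0.24 * 23.3100

6.3217 mm/day


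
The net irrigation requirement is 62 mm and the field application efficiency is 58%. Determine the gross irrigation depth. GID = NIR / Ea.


Ea = 58% = 0.58
GID = NIR / Ea = 62 / 0.58 = 106.8966 mm

106.8966 mm


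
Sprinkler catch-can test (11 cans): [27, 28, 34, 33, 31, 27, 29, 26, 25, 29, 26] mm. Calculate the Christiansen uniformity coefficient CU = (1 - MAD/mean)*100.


mean = 28.636364 mm
MAD = 2.330579 mm
CU = (1 - 2.330579/28.636364)*100

91.8615 %


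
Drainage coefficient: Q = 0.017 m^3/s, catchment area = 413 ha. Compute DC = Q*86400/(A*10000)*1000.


DC = Q * 86400 / (A * 10000) * 1000
DC = 0.017 * 86400 / (413 * 10000) * 1000
DC = 1468800.0000 / 4130000

0.3556 mm/day


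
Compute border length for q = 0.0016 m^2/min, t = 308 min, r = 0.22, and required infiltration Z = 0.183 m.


L = q*t/((1+r)*Z)
L = 0.0016*308/((1+0.22)*0.183)
L = 0.4928/0.22326

2.2073 m


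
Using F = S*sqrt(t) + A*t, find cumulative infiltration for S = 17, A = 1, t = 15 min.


F = S*sqrt(t) + A*t
F = 17*sqrt(15) + 1*15
F = 17*3.872983 + 15

80.8407 mm


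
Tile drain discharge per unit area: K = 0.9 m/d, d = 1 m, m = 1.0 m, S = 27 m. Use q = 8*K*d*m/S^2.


q = 8*K*d*m/S^2
q = 8*0.9*1*1.0/27^2
q = 7.2000 / 729

0.0099 m/d


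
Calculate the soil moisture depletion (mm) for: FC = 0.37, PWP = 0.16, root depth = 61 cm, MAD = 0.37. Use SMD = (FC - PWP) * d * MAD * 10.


SMD = (FC - PWP) * d * MAD * 10
SMD = (0.37 - 0.16) * 61 * 0.37 * 10
SMD = 0.2100 * 61 * 0.37 * 10

47.3970 mm


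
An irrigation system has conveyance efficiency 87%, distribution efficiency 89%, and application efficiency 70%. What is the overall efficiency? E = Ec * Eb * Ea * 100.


Ec = 0.87, Eb = 0.89, Ea = 0.7
E = 0.87 * 0.89 * 0.7 * 100 = 54.2010%

54.2010 %


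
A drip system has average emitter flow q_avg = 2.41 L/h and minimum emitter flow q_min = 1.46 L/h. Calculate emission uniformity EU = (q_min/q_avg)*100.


EU = (q_min/q_avg)*100 = (1.46/2.41)*100 = 60.5809%

60.5809 %


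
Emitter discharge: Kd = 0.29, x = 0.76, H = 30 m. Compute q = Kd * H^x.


q = Kd * H^x = 0.29 * 30^0.76 = 0.29 * 13.262096

3.8460 L/h


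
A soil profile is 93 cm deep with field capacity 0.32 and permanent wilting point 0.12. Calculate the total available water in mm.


AWC = (FC - PWP) * d * 10
AWC = (0.32 - 0.12) * 93 * 10
AWC = 0.2000 * 93 * 10

186.0000 mm


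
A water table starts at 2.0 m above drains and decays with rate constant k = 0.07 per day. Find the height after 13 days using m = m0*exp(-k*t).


m = m0 * exp(-k*t)
m = 2.0 * exp(-0.07 * 13)
m = 2.0 * exp(-0.9100)

0.8050 m


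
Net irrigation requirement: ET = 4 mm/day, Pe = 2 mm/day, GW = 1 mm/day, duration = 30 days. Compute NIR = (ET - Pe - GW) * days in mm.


Daily deficit = ET - Pe - GW = 4 - 2 - 1 = 1 mm/day
NIR = 1 * 30 = 30 mm

30.0000 mm


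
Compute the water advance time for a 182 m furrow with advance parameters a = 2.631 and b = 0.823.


t = (L/a)^(1/b)
t = (182/2.631)^(1/0.823)
t = 69.175219^(1/0.823)

172.0532 min


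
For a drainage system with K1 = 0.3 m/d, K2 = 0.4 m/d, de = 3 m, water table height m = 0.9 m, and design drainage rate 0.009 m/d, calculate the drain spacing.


S^2 = 8*K2*de*m/q + 4*K1*m^2/q
S^2 = 8*0.4*3*0.9/0.009 + 4*0.3*0.9^2/0.009
S = sqrt(1068.0000)

32.6803 m


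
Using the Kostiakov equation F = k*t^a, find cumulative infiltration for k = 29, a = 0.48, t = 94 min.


F = k * t^a = 29 * 94^0.48
F = 29 * 8.853222

256.7434 mm


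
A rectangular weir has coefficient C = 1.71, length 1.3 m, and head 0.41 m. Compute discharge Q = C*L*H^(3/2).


Q = C * L * H^(3/2) = 1.71 * 1.3 * 0.41^1.5 = 1.71 * 1.3 * 0.262528

0.5836 m^3/s


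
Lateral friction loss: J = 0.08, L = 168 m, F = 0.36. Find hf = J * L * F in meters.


hf = J * L * F = 0.08 * 168 * 0.36 = 4.8384 m

4.8384 m


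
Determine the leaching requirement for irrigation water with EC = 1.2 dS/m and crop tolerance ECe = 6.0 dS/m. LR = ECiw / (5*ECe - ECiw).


LR = ECiw / (5*ECe - ECiw)
LR = 1.2 / (5*6.0 - 1.2)
LR = 1.2 / 28.8000

0.0417


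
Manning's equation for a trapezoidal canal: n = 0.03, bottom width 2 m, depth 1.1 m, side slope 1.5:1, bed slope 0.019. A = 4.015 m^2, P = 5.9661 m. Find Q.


R = A/P = 4.015/5.9661 = 0.672969
Q = (1/0.03) * 4.015 * 0.672969^(2/3) * 0.019^0.5

14.1668 m^3/s


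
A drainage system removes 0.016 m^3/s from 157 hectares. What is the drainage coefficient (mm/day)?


DC = Q * 86400 / (A * 10000) * 1000
DC = 0.016 * 86400 / (157 * 10000) * 1000
DC = 1382400.0000 / 1570000

0.8805 mm/day


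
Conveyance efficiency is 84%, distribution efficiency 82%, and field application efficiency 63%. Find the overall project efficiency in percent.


Ec = 0.84, Eb = 0.82, Ea = 0.63
E = 0.84 * 0.82 * 0.63 * 100 = 43.3944%

43.3944 %


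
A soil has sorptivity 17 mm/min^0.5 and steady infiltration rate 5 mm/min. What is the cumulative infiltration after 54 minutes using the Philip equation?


F = S*sqrt(t) + A*t
F = 17*sqrt(54) + 5*54
F = 17*7.348469 + 270

394.9240 mm


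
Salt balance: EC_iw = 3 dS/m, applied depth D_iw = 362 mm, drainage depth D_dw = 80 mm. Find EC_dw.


EC_dw = EC_iw * D_iw / D_dw
EC_dw = 3 * 362 / 80
EC_dw = 1086 / 80

13.5750 dS/m


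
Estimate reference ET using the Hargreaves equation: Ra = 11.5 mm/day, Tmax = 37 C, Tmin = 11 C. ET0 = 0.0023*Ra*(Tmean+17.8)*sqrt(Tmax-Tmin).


Tmean = (Tmax + Tmin)/2 = (37 + 11)/2 = 24.0
ET0 = 0.0023 * 11.5 * (24.0 + 17.8) * sqrt(37 - 11)
ET0 = 0.0023 * 11.5 * 41.8 * 5.099020

5.6375 mm/day


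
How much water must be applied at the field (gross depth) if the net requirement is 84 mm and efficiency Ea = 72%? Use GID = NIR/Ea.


Ea = 72% = 0.72
GID = NIR / Ea = 84 / 0.72 = 116.6667 mm

116.6667 mm


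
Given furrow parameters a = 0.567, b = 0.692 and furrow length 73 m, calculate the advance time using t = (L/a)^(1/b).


t = (L/a)^(1/b)
t = (73/0.567)^(1/0.692)
t = 128.747795^(1/0.692)

1118.8115 min


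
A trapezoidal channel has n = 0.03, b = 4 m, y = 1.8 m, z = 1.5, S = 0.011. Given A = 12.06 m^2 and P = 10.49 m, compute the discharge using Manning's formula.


R = A/P = 12.06/10.49 = 1.149666
Q = (1/0.03) * 12.06 * 1.149666^(2/3) * 0.011^0.5

46.2704 m^3/s


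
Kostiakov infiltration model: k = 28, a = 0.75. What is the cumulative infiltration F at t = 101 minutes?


F = k * t^a = 28 * 101^0.75
F = 28 * 31.859652

892.0703 mm


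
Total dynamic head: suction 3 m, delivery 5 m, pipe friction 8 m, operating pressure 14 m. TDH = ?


TDH = Hs + Hd + hf + Hp = 3 + 5 + 8 + 14 = 30

30 m


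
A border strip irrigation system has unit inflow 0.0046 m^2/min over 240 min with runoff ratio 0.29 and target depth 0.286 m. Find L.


L = q*t/((1+r)*Z)
L = 0.0046*240/((1+0.29)*0.286)
L = 1.104/0.36894

2.9924 m


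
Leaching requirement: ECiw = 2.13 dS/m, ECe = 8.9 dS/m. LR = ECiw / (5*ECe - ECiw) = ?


LR = ECiw / (5*ECe - ECiw)
LR = 2.13 / (5*8.9 - 2.13)
LR = 2.13 / 42.3700

0.0503


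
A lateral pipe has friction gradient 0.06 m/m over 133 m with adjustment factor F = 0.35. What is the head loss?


hf = J * L * F = 0.06 * 133 * 0.35 = 2.7930 m

2.7930 m


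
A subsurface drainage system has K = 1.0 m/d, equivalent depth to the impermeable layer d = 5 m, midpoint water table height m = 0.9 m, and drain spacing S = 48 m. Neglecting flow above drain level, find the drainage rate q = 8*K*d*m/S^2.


q = 8*K*d*m/S^2
q = 8*1.0*5*0.9/48^2
q = 36.0000 / 2304

0.0156 m/d


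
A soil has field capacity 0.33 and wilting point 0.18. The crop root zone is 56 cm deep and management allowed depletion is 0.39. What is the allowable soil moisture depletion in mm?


SMD = (FC - PWP) * d * MAD * 10
SMD = (0.33 - 0.18) * 56 * 0.39 * 10
SMD = 0.1500 * 56 * 0.39 * 10

32.7600 mm


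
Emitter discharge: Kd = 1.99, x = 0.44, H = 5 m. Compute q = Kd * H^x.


q = Kd * H^x = 1.99 * 5^0.44 = 1.99 * 2.030237

4.0402 L/h


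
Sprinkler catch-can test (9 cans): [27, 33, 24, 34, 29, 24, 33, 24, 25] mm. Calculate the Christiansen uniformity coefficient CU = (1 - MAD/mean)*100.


mean = 28.111111 mm
MAD = 3.679012 mm
CU = (1 - 3.679012/28.111111)*100

86.9126 %


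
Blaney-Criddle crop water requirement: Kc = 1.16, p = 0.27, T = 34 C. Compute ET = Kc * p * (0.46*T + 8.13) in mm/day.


ET = Kc * p * (0.46*T + 8.13)
ET = 1.16 * 0.27 * (0.46*34 + 8.13)
ET = 1.16 * 0.27 * 23.7700

7.4448 mm/day


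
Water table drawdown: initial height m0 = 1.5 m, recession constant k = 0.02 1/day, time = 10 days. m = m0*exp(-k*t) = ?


m = m0 * exp(-k*t)
m = 1.5 * exp(-0.02 * 10)
m = 1.5 * exp(-0.2000)

1.2281 m


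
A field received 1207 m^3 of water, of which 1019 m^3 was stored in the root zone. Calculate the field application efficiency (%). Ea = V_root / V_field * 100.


Ea = V_root / V_field * 100 = 1019 / 1207 * 100 = 84.4242%

84.4242 %


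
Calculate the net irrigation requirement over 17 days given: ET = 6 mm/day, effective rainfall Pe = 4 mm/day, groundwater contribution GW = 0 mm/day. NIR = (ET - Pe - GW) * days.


Daily deficit = ET - Pe - GW = 6 - 4 - 0 = 2 mm/day
NIR = 2 * 17 = 34 mm

34.0000 mm


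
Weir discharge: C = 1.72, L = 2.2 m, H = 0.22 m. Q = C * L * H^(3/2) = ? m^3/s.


Q = C * L * H^(3/2) = 1.72 * 2.2 * 0.22^1.5 = 1.72 * 2.2 * 0.103189

0.3905 m^3/s


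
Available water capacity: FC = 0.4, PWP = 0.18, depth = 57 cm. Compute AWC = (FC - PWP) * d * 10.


AWC = (FC - PWP) * d * 10
AWC = (0.4 - 0.18) * 57 * 10
AWC = 0.2200 * 57 * 10

125.4000 mm


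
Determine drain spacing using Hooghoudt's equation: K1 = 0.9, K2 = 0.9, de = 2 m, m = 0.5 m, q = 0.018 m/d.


S^2 = 8*K2*de*m/q + 4*K1*m^2/q
S^2 = 8*0.9*2*0.5/0.018 + 4*0.9*0.5^2/0.018
S = sqrt(450.0000)

21.2132 m


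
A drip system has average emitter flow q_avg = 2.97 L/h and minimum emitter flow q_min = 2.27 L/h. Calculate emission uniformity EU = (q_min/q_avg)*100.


EU = (q_min/q_avg)*100 = (2.27/2.97)*100 = 76.4310%

76.4310 %


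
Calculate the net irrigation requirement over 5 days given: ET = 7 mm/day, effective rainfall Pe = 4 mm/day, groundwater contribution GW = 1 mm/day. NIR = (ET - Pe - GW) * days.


Daily deficit = ET - Pe - GW = 7 - 4 - 1 = 2 mm/day
NIR = 2 * 5 = 10 mm

10.0000 mm


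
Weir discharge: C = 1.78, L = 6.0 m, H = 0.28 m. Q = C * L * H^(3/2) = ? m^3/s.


Q = C * L * H^(3/2) = 1.78 * 6.0 * 0.28^1.5 = 1.78 * 6.0 * 0.148162

1.5824 m^3/s


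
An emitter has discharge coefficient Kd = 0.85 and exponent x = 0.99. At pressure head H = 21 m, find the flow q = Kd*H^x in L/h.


q = Kd * H^x = 0.85 * 21^0.99 = 0.85 * 20.370285

17.3147 L/h


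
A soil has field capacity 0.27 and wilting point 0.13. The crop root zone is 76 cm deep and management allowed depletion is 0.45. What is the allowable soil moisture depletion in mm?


SMD = (FC - PWP) * d * MAD * 10
SMD = (0.27 - 0.13) * 76 * 0.45 * 10
SMD = 0.1400 * 76 * 0.45 * 10

47.8800 mm


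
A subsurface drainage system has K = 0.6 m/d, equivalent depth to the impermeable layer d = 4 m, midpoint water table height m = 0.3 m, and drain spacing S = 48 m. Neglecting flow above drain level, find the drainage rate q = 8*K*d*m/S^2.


q = 8*K*d*m/S^2
q = 8*0.6*4*0.3/48^2
q = 5.7600 / 2304

0.0025 m/d


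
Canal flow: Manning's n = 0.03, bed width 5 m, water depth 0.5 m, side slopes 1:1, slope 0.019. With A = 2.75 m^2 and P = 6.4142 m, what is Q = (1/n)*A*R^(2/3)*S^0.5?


R = A/P = 2.75/6.4142 = 0.428736
Q = (1/0.03) * 2.75 * 0.428736^(2/3) * 0.019^0.5

7.1843 m^3/s


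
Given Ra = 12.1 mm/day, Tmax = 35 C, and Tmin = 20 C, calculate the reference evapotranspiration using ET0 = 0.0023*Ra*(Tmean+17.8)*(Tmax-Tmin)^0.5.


Tmean = (Tmax + Tmin)/2 = (35 + 20)/2 = 27.5
ET0 = 0.0023 * 12.1 * (27.5 + 17.8) * sqrt(35 - 20)
ET0 = 0.0023 * 12.1 * 45.3 * 3.872983

4.8827 mm/day


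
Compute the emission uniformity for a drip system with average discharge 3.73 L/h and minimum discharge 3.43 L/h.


EU = (q_min/q_avg)*100 = (3.43/3.73)*100 = 91.9571%

91.9571 %


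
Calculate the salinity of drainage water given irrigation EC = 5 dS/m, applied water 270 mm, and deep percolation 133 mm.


EC_dw = EC_iw * D_iw / D_dw
EC_dw = 5 * 270 / 133
EC_dw = 1350 / 133

10.1504 dS/m


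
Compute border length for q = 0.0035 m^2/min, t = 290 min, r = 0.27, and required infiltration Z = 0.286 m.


L = q*t/((1+r)*Z)
L = 0.0035*290/((1+0.27)*0.286)
L = 1.015/0.36322

2.7944 m


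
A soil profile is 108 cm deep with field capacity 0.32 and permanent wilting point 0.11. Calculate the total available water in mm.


AWC = (FC - PWP) * d * 10
AWC = (0.32 - 0.11) * 108 * 10
AWC = 0.2100 * 108 * 10

226.8000 mm


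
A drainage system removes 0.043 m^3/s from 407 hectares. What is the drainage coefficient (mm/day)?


DC = Q * 86400 / (A * 10000) * 1000
DC = 0.043 * 86400 / (407 * 10000) * 1000
DC = 3715200.0000 / 4070000

0.9128 mm/day


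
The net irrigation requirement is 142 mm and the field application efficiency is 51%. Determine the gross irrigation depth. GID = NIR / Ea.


Ea = 51% = 0.51
GID = NIR / Ea = 142 / 0.51 = 278.4314 mm

278.4314 mm


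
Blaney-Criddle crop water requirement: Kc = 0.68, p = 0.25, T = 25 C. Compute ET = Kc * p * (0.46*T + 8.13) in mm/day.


ET = Kc * p * (0.46*T + 8.13)
ET = 0.68 * 0.25 * (0.46*25 + 8.13)
ET = 0.68 * 0.25 * 19.6300

3.3371 mm/day


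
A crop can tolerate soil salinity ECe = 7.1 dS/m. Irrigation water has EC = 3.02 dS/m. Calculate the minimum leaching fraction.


LR = ECiw / (5*ECe - ECiw)
LR = 3.02 / (5*7.1 - 3.02)
LR = 3.02 / 32.4800

0.0930


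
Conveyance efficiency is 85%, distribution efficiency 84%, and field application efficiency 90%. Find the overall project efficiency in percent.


Ec = 0.85, Eb = 0.84, Ea = 0.9
E = 0.85 * 0.84 * 0.9 * 100 = 64.2600%

64.2600 %


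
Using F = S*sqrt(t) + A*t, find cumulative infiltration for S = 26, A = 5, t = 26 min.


F = S*sqrt(t) + A*t
F = 26*sqrt(26) + 5*26
F = 26*5.099020 + 130

262.5745 mm


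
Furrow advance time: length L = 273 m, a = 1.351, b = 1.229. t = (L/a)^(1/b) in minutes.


t = (L/a)^(1/b)
t = (273/1.351)^(1/1.229)
t = 202.072539^(1/1.229)

75.1487 min


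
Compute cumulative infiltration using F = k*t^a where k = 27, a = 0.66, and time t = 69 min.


F = k * t^a = 27 * 69^0.66
F = 27 * 16.354618

441.5747 mm


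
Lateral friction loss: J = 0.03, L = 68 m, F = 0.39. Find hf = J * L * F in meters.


hf = J * L * F = 0.03 * 68 * 0.39 = 0.7956 m

0.7956 m


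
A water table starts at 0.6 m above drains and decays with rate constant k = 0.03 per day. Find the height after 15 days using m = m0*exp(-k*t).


m = m0 * exp(-k*t)
m = 0.6 * exp(-0.03 * 15)
m = 0.6 * exp(-0.4500)

0.3826 m


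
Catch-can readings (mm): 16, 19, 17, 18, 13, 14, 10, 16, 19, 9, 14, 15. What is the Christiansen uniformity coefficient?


mean = 15.000000 mm
MAD = 2.500000 mm
CU = (1 - 2.500000/15.000000)*100

83.3333 %


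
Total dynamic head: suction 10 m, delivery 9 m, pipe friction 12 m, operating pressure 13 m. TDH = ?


TDH = Hs + Hd + hf + Hp = 10 + 9 + 12 + 13 = 44

44 m


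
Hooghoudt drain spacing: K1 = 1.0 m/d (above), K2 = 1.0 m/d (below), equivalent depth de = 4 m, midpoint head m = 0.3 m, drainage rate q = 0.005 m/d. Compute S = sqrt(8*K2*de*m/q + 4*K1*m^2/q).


S^2 = 8*K2*de*m/q + 4*K1*m^2/q
S^2 = 8*1.0*4*0.3/0.005 + 4*1.0*0.3^2/0.005
S = sqrt(1992.0000)

44.6318 m


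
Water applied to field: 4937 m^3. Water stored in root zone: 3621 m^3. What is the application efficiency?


Ea = V_root / V_field * 100 = 3621 / 4937 * 100 = 73.3441%

73.3441 %


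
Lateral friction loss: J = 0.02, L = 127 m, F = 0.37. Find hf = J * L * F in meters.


hf = J * L * F = 0.02 * 127 * 0.37 = 0.9398 m

0.9398 m


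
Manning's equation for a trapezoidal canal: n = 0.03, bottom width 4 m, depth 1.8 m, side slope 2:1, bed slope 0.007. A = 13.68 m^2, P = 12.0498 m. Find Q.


R = A/P = 13.68/12.0498 = 1.135289
Q = (1/0.03) * 13.68 * 1.135289^(2/3) * 0.007^0.5

41.5194 m^3/s


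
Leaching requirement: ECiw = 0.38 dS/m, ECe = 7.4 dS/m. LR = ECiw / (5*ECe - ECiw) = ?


LR = ECiw / (5*ECe - ECiw)
LR = 0.38 / (5*7.4 - 0.38)
LR = 0.38 / 36.6200

0.0104


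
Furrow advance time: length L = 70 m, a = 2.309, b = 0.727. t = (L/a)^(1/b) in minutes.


t = (L/a)^(1/b)
t = (70/2.309)^(1/0.727)
t = 30.316154^(1/0.727)

109.1607 min


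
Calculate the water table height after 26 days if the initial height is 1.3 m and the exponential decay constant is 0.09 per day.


m = m0 * exp(-k*t)
m = 1.3 * exp(-0.09 * 26)
m = 1.3 * exp(-2.3400)

0.1252 m


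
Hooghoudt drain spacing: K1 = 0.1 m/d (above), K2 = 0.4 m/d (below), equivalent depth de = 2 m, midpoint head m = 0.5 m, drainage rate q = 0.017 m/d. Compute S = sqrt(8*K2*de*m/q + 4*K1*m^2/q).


S^2 = 8*K2*de*m/q + 4*K1*m^2/q
S^2 = 8*0.4*2*0.5/0.017 + 4*0.1*0.5^2/0.017
S = sqrt(194.1176)

13.9326 m


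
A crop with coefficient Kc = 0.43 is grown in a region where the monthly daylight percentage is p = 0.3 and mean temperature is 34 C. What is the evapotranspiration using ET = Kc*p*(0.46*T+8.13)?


ET = Kc * p * (0.46*T + 8.13)
ET = 0.43 * 0.3 * (0.46*34 + 8.13)
ET = 0.43 * 0.3 * 23.7700

3.0663 mm/day


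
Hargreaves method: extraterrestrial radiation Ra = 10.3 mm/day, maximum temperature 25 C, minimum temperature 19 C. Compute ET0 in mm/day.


Tmean = (Tmax + Tmin)/2 = (25 + 19)/2 = 22.0
ET0 = 0.0023 * 10.3 * (22.0 + 17.8) * sqrt(25 - 19)
ET0 = 0.0023 * 10.3 * 39.8 * 2.449490

2.3095 mm/day


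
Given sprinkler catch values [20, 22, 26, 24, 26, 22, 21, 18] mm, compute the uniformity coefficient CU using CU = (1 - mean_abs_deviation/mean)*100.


mean = 22.375000 mm
MAD = 2.218750 mm
CU = (1 - 2.218750/22.375000)*100

90.0838 %


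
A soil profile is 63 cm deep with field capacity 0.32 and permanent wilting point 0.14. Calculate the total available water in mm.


AWC = (FC - PWP) * d * 10
AWC = (0.32 - 0.14) * 63 * 10
AWC = 0.1800 * 63 * 10

113.4000 mm


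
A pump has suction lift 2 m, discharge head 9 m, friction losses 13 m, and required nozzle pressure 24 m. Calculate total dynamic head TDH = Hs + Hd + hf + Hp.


TDH = Hs + Hd + hf + Hp = 2 + 9 + 13 + 24 = 48

48 m


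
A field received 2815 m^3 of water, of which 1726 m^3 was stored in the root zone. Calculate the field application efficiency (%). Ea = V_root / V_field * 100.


Ea = V_root / V_field * 100 = 1726 / 2815 * 100 = 61.3144%

61.3144 %


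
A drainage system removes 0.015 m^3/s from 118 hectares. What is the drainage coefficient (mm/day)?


DC = Q * 86400 / (A * 10000) * 1000
DC = 0.015 * 86400 / (118 * 10000) * 1000
DC = 1296000.0000 / 1180000

1.0983 mm/day


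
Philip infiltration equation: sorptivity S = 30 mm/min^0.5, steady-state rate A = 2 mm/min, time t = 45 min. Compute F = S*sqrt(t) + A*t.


F = S*sqrt(t) + A*t
F = 30*sqrt(45) + 2*45
F = 30*6.708204 + 90

291.2461 mm


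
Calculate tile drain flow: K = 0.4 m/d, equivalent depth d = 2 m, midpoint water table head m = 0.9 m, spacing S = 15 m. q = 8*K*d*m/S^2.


q = 8*K*d*m/S^2
q = 8*0.4*2*0.9/15^2
q = 5.7600 / 225

0.0256 m/d


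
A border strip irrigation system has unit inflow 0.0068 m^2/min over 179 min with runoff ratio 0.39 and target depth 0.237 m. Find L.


L = q*t/((1+r)*Z)
L = 0.0068*179/((1+0.39)*0.237)
L = 1.2172/0.32943

3.6949 m


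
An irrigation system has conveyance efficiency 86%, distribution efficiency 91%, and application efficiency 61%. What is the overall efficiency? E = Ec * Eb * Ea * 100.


Ec = 0.86, Eb = 0.91, Ea = 0.61
E = 0.86 * 0.91 * 0.61 * 100 = 47.7386%

47.7386 %


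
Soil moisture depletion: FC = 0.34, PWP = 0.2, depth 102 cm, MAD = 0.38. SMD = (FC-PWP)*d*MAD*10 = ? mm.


SMD = (FC - PWP) * d * MAD * 10
SMD = (0.34 - 0.2) * 102 * 0.38 * 10
SMD = 0.1400 * 102 * 0.38 * 10

54.2640 mm


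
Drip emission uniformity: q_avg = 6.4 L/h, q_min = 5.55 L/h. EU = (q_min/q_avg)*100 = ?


EU = (q_min/q_avg)*100 = (5.55/6.4)*100 = 86.7187%

86.7187 %
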